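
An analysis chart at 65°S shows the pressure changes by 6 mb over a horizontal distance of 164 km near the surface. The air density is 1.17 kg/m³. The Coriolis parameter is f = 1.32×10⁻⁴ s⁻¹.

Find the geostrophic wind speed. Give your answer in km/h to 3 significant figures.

85.3 km/h

Pressure gradient: |∂P/∂n| = 600 Pa / 164000 m = 3.66×10⁻³ Pa/m
Geostrophic balance (pressure-gradient force = Coriolis force):
V_g = (1/(fρ)) |∂P/∂n| = 3.66×10⁻³ / (1.32×10⁻⁴ × 1.17) = 23.7 m/s
Converting: 23.7 m/s × 3.6 = 85.3 km/h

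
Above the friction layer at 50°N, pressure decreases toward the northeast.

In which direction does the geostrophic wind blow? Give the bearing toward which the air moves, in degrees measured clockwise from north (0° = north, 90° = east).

The pressure-gradient force points toward the northeast (bearing 045°).
Geostrophic balance: in the Northern Hemisphere the Coriolis force deflects motion to the right, so the geostrophic wind blows 90° to the right of the pressure-gradient force (low pressure on the left).
Rotating 045° by 90° clockwise gives 135° — the wind blows toward the southeast.

135°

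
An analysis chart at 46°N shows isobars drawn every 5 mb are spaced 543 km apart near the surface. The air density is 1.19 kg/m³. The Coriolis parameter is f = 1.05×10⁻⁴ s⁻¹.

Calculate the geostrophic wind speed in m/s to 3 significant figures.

Pressure gradient: |∂P/∂n| = 500 Pa / 543000 m = 9.21×10⁻⁴ Pa/m
Geostrophic balance (pressure-gradient force = Coriolis force):
V_g = (1/(fρ)) |∂P/∂n| = 9.21×10⁻⁴ / (1.05×10⁻⁴ × 1.19) = 7.37 m/s

7.37 m/s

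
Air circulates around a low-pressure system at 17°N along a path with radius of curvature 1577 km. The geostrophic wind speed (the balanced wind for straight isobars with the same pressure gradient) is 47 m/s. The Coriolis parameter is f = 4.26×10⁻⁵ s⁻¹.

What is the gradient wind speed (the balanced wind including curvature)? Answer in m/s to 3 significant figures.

Around a low, centrifugal force acts outward with Coriolis, so pressure-gradient force balances both:
(1/ρ)|∂P/∂n| = fV + V²/R  →  V² + fR·V − fR·V_g = 0
With fR = 4.26×10⁻⁵ × 1577×10³ m = 67.2 m/s:
V = [−fR + √((fR)² + 4 fR V_g)]/2 = [−67.2 + √(67.2² + 4×67.2×47)]/2 = 31.9 m/s
Subgeostrophic (V < V_g = 47 m/s), as expected around a low.

31.9 m/s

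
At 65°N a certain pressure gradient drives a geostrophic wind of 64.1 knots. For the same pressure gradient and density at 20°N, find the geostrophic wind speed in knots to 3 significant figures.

170 knots

With the same pressure gradient and density, V_g ∝ 1/f ∝ 1/sin φ.
V₂ = V₁ · sin φ₁ / sin φ₂ = 64.1 × sin 65° / sin 20°
V₂ = 64.1 × 0.9063/0.3420 = 170 knots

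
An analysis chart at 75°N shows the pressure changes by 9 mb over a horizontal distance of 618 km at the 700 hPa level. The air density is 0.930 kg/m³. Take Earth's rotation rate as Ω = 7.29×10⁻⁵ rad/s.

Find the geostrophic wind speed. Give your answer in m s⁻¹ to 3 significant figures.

Coriolis parameter at 75°N:
f = 2Ω sin φ = 2 × 7.29×10⁻⁵ × sin 75° = 1.41×10⁻⁴ s⁻¹
Pressure gradient: |∂P/∂n| = 900 Pa / 618000 m = 1.46×10⁻³ Pa/m
Geostrophic balance (pressure-gradient force = Coriolis force):
V_g = (1/(fρ)) |∂P/∂n| = 1.46×10⁻³ / (1.41×10⁻⁴ × 0.930) = 11.1 m/s

11.1 m s⁻¹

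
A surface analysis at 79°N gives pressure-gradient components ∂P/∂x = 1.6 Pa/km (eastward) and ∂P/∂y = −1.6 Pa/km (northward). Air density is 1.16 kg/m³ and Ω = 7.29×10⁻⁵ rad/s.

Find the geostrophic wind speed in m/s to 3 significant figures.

Coriolis parameter at 79°N:
f = 2Ω sin φ = 2 × 7.29×10⁻⁵ × sin 79° = 1.43×10⁻⁴ s⁻¹
Component geostrophic relations (x east, y north):
u_g = −(1/(fρ)) ∂P/∂y,  v_g = (1/(fρ)) ∂P/∂x
u_g = −(−1.6×10⁻³)/(1.43×10⁻⁴ × 1.16) = 9.64 m/s;  v_g = (1.6×10⁻³)/(1.43×10⁻⁴ × 1.16) = 9.64 m/s
|V_g| = √(u_g² + v_g²) = 13.6 m/s

13.6 m/s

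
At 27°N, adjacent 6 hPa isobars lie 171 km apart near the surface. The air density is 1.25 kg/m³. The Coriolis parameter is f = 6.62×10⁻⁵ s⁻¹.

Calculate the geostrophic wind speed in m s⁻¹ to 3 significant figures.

42.4 m s⁻¹

Pressure gradient: |∂P/∂n| = 600 Pa / 171000 m = 3.51×10⁻³ Pa/m
Geostrophic balance (pressure-gradient force = Coriolis force):
V_g = (1/(fρ)) |∂P/∂n| = 3.51×10⁻³ / (6.62×10⁻⁵ × 1.25) = 42.4 m/s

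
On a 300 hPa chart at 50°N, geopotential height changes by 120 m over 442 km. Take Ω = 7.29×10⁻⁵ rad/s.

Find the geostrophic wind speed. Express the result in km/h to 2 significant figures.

86 km/h

Coriolis parameter at 50°N:
f = 2Ω sin φ = 2 × 7.29×10⁻⁵ × sin 50° = 1.12×10⁻⁴ s⁻¹
Height gradient: |∂Z/∂n| = 120 m / 442000 m = 2.71×10⁻⁴
On a pressure surface, geostrophic balance gives V_g = (g/f)|∂Z/∂n|:
V_g = 9.81 × 2.71×10⁻⁴ / 1.12×10⁻⁴ = 23.8 m/s
Converting: 23.8 m/s × 3.6 = 86 km/h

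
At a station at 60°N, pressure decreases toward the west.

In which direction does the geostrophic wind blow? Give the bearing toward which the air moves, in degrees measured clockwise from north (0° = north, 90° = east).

The pressure-gradient force points toward the west (bearing 270°).
Geostrophic balance: in the Northern Hemisphere the Coriolis force deflects motion to the right, so the geostrophic wind blows 90° to the right of the pressure-gradient force (low pressure on the left).
Rotating 270° by 90° clockwise gives 000° — the wind blows toward the north.

000°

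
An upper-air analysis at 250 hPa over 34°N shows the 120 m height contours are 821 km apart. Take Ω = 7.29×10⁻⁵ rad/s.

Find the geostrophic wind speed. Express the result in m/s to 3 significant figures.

17.6 m/s

Coriolis parameter at 34°N:
f = 2Ω sin φ = 2 × 7.29×10⁻⁵ × sin 34° = 8.15×10⁻⁵ s⁻¹
Height gradient: |∂Z/∂n| = 120 m / 821000 m = 1.46×10⁻⁴
On a pressure surface, geostrophic balance gives V_g = (g/f)|∂Z/∂n|:
V_g = 9.81 × 1.46×10⁻⁴ / 8.15×10⁻⁵ = 17.6 m/s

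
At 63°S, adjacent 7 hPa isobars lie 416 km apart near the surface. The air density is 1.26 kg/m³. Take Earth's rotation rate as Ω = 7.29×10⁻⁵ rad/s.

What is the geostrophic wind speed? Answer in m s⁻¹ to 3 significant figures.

Coriolis parameter at 63°S:
f = 2Ω sin φ = 2 × 7.29×10⁻⁵ × sin 63° = 1.30×10⁻⁴ s⁻¹
Pressure gradient: |∂P/∂n| = 700 Pa / 416000 m = 1.68×10⁻³ Pa/m
Geostrophic balance (pressure-gradient force = Coriolis force):
V_g = (1/(fρ)) |∂P/∂n| = 1.68×10⁻³ / (1.30×10⁻⁴ × 1.26) = 10.3 m/s

10.3 m s⁻¹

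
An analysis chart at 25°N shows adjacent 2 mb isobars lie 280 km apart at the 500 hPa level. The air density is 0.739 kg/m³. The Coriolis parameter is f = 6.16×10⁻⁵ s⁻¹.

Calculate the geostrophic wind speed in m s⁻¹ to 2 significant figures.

Pressure gradient: |∂P/∂n| = 200 Pa / 280000 m = 7.14×10⁻⁴ Pa/m
Geostrophic balance (pressure-gradient force = Coriolis force):
V_g = (1/(fρ)) |∂P/∂n| = 7.14×10⁻⁴ / (6.16×10⁻⁵ × 0.739) = 15.7 m/s

16 m s⁻¹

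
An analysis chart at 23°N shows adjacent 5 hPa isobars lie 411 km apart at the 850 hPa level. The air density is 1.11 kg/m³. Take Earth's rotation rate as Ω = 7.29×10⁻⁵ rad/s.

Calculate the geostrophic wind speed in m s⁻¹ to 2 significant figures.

19 m s⁻¹

Coriolis parameter at 23°N:
f = 2Ω sin φ = 2 × 7.29×10⁻⁵ × sin 23° = 5.70×10⁻⁵ s⁻¹
Pressure gradient: |∂P/∂n| = 500 Pa / 411000 m = 1.22×10⁻³ Pa/m
Geostrophic balance (pressure-gradient force = Coriolis force):
V_g = (1/(fρ)) |∂P/∂n| = 1.22×10⁻³ / (5.70×10⁻⁵ × 1.11) = 19.2 m/s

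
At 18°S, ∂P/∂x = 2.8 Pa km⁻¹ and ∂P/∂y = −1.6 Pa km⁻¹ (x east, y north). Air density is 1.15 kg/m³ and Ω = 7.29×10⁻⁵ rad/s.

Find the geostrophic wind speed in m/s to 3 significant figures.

62.2 m/s

Coriolis parameter at 18°S:
f = 2Ω sin φ = 2 × 7.29×10⁻⁵ × sin 18° = 4.51×10⁻⁵ s⁻¹
In the Southern Hemisphere f is negative: f = −4.51×10⁻⁵ s⁻¹.
Component geostrophic relations (x east, y north):
u_g = −(1/(fρ)) ∂P/∂y,  v_g = (1/(fρ)) ∂P/∂x
u_g = −(−1.6×10⁻³)/(−4.51×10⁻⁵ × 1.15) = −30.9 m/s;  v_g = (2.8×10⁻³)/(−4.51×10⁻⁵ × 1.15) = −54.0 m/s
|V_g| = √(u_g² + v_g²) = 62.2 m/s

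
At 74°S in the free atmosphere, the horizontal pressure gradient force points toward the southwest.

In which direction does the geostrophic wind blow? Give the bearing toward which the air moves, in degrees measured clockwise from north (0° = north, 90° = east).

135°

The pressure-gradient force points toward the southwest (bearing 225°).
Geostrophic balance: in the Southern Hemisphere the Coriolis force deflects motion to the left, so the geostrophic wind blows 90° to the left of the pressure-gradient force (low pressure on the right).
Rotating 225° by 90° counterclockwise gives 135° — the wind blows toward the southeast.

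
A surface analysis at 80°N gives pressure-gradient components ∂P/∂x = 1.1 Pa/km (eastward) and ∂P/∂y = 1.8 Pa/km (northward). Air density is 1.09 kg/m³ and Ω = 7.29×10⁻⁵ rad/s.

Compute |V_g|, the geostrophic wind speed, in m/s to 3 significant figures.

Coriolis parameter at 80°N:
f = 2Ω sin φ = 2 × 7.29×10⁻⁵ × sin 80° = 1.44×10⁻⁴ s⁻¹
Component geostrophic relations (x east, y north):
u_g = −(1/(fρ)) ∂P/∂y,  v_g = (1/(fρ)) ∂P/∂x
u_g = −(1.8×10⁻³)/(1.44×10⁻⁴ × 1.09) = −11.5 m/s;  v_g = (1.1×10⁻³)/(1.44×10⁻⁴ × 1.09) = 7.03 m/s
|V_g| = √(u_g² + v_g²) = 13.5 m/s

13.5 m/s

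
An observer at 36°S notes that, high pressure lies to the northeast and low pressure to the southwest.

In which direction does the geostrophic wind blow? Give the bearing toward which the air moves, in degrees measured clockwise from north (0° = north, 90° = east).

The pressure-gradient force points toward the southwest (bearing 225°).
Geostrophic balance: in the Southern Hemisphere the Coriolis force deflects motion to the left, so the geostrophic wind blows 90° to the left of the pressure-gradient force (low pressure on the right).
Rotating 225° by 90° counterclockwise gives 135° — the wind blows toward the southeast.

135°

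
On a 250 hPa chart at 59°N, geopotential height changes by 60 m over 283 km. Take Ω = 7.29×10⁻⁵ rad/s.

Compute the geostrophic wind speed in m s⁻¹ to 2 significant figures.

17 m s⁻¹

Coriolis parameter at 59°N:
f = 2Ω sin φ = 2 × 7.29×10⁻⁵ × sin 59° = 1.25×10⁻⁴ s⁻¹
Height gradient: |∂Z/∂n| = 60 m / 283000 m = 2.12×10⁻⁴
On a pressure surface, geostrophic balance gives V_g = (g/f)|∂Z/∂n|:
V_g = 9.81 × 2.12×10⁻⁴ / 1.25×10⁻⁴ = 16.6 m/s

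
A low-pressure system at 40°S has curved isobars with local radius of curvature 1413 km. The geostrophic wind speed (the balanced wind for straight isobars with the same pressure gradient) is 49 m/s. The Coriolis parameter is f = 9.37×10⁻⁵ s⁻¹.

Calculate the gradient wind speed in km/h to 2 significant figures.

Around a low, centrifugal force acts outward with Coriolis, so pressure-gradient force balances both:
(1/ρ)|∂P/∂n| = fV + V²/R  →  V² + fR·V − fR·V_g = 0
With fR = 9.37×10⁻⁵ × 1413×10³ m = 132 m/s:
V = [−fR + √((fR)² + 4 fR V_g)]/2 = [−132 + √(132² + 4×132×49)]/2 = 38.1 m/s
Subgeostrophic (V < V_g = 49 m/s), as expected around a low.
Converting: 38.1 m/s × 3.6 = 140 km/h

140 km/h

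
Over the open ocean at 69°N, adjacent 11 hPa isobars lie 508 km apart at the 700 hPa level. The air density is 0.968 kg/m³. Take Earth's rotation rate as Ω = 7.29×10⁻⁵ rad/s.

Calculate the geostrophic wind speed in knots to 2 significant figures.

32 knots

Coriolis parameter at 69°N:
f = 2Ω sin φ = 2 × 7.29×10⁻⁵ × sin 69° = 1.36×10⁻⁴ s⁻¹
Pressure gradient: |∂P/∂n| = 1100 Pa / 508000 m = 2.17×10⁻³ Pa/m
Geostrophic balance (pressure-gradient force = Coriolis force):
V_g = (1/(fρ)) |∂P/∂n| = 2.17×10⁻³ / (1.36×10⁻⁴ × 0.968) = 16.4 m/s
Converting: 16.4 m/s × 1.944 = 32 knots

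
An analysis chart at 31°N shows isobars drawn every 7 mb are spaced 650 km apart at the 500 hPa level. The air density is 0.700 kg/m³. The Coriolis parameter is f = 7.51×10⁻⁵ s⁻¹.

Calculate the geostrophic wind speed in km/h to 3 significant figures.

Pressure gradient: |∂P/∂n| = 700 Pa / 650000 m = 1.08×10⁻³ Pa/m
Geostrophic balance (pressure-gradient force = Coriolis force):
V_g = (1/(fρ)) |∂P/∂n| = 1.08×10⁻³ / (7.51×10⁻⁵ × 0.700) = 20.5 m/s
Converting: 20.5 m/s × 3.6 = 73.7 km/h

73.7 km/h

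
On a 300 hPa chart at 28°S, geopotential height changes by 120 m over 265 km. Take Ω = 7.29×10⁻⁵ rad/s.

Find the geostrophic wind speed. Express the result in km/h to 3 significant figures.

Coriolis parameter at 28°S:
f = 2Ω sin φ = 2 × 7.29×10⁻⁵ × sin 28° = 6.84×10⁻⁵ s⁻¹
Height gradient: |∂Z/∂n| = 120 m / 265000 m = 4.53×10⁻⁴
On a pressure surface, geostrophic balance gives V_g = (g/f)|∂Z/∂n|:
V_g = 9.81 × 4.53×10⁻⁴ / 6.84×10⁻⁵ = 64.9 m/s
Converting: 64.9 m/s × 3.6 = 234 km/h

234 km/h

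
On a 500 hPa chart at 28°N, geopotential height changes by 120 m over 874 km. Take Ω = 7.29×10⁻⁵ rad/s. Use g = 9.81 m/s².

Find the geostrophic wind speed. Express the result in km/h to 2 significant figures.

71 km/h

Coriolis parameter at 28°N:
f = 2Ω sin φ = 2 × 7.29×10⁻⁵ × sin 28° = 6.84×10⁻⁵ s⁻¹
Height gradient: |∂Z/∂n| = 120 m / 874000 m = 1.37×10⁻⁴
On a pressure surface, geostrophic balance gives V_g = (g/f)|∂Z/∂n|:
V_g = 9.81 × 1.37×10⁻⁴ / 6.84×10⁻⁵ = 19.7 m/s
Converting: 19.7 m/s × 3.6 = 71 km/h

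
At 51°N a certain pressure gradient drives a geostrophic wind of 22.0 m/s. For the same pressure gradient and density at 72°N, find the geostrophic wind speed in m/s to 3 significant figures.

18.0 m/s

With the same pressure gradient and density, V_g ∝ 1/f ∝ 1/sin φ.
V₂ = V₁ · sin φ₁ / sin φ₂ = 22.0 × sin 51° / sin 72°
V₂ = 22.0 × 0.7771/0.9511 = 18.0 m/s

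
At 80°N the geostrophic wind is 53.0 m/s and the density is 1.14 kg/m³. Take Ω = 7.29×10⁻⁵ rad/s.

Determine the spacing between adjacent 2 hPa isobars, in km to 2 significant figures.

Coriolis parameter at 80°N:
f = 2Ω sin φ = 2 × 7.29×10⁻⁵ × sin 80° = 1.44×10⁻⁴ s⁻¹
Geostrophic balance rearranged: |∂P/∂n| = f ρ V_g
|∂P/∂n| = 1.44×10⁻⁴ × 1.14 × 53.0 = 8.68×10⁻³ Pa/m
Isobar spacing: Δn = ΔP/|∂P/∂n| = 200 Pa / 8.68×10⁻³ Pa/m = 23054 m ≈ 23 km

23 km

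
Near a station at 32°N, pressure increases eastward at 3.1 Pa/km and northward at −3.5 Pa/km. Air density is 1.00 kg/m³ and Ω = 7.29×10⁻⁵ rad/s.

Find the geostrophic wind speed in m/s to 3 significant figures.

60.5 m/s

Coriolis parameter at 32°N:
f = 2Ω sin φ = 2 × 7.29×10⁻⁵ × sin 32° = 7.73×10⁻⁵ s⁻¹
Component geostrophic relations (x east, y north):
u_g = −(1/(fρ)) ∂P/∂y,  v_g = (1/(fρ)) ∂P/∂x
u_g = −(−3.5×10⁻³)/(7.73×10⁻⁵ × 1.00) = 45.3 m/s;  v_g = (3.1×10⁻³)/(7.73×10⁻⁵ × 1.00) = 40.1 m/s
|V_g| = √(u_g² + v_g²) = 60.5 m/s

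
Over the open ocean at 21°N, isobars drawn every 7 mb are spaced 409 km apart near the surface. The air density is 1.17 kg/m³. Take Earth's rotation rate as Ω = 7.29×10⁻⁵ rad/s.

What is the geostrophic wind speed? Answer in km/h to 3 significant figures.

Coriolis parameter at 21°N:
f = 2Ω sin φ = 2 × 7.29×10⁻⁵ × sin 21° = 5.23×10⁻⁵ s⁻¹
Pressure gradient: |∂P/∂n| = 700 Pa / 409000 m = 1.71×10⁻³ Pa/m
Geostrophic balance (pressure-gradient force = Coriolis force):
V_g = (1/(fρ)) |∂P/∂n| = 1.71×10⁻³ / (5.23×10⁻⁵ × 1.17) = 28.0 m/s
Converting: 28.0 m/s × 3.6 = 101 km/h

101 km/h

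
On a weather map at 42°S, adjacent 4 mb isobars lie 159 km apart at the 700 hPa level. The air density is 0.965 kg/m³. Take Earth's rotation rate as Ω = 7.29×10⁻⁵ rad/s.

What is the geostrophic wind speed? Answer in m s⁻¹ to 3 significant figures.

26.7 m s⁻¹

Coriolis parameter at 42°S:
f = 2Ω sin φ = 2 × 7.29×10⁻⁵ × sin 42° = 9.76×10⁻⁵ s⁻¹
Pressure gradient: |∂P/∂n| = 400 Pa / 159000 m = 2.52×10⁻³ Pa/m
Geostrophic balance (pressure-gradient force = Coriolis force):
V_g = (1/(fρ)) |∂P/∂n| = 2.52×10⁻³ / (9.76×10⁻⁵ × 0.965) = 26.7 m/s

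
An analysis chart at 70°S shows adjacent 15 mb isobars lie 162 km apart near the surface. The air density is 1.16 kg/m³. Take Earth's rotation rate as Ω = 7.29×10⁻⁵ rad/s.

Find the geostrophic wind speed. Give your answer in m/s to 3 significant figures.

Coriolis parameter at 70°S:
f = 2Ω sin φ = 2 × 7.29×10⁻⁵ × sin 70° = 1.37×10⁻⁴ s⁻¹
Pressure gradient: |∂P/∂n| = 1500 Pa / 162000 m = 9.26×10⁻³ Pa/m
Geostrophic balance (pressure-gradient force = Coriolis force):
V_g = (1/(fρ)) |∂P/∂n| = 9.26×10⁻³ / (1.37×10⁻⁴ × 1.16) = 58.3 m/s

58.3 m/s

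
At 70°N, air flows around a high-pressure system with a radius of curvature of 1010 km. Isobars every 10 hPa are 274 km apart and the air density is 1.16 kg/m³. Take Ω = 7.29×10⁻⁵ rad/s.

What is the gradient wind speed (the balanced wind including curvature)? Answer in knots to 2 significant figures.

Coriolis parameter at 70°N:
f = 2Ω sin φ = 2 × 7.29×10⁻⁵ × sin 70° = 1.37×10⁻⁴ s⁻¹
Pressure gradient: |∂P/∂n| = 1000 Pa / 274000 m = 3.65×10⁻³ Pa/m
Geostrophic speed: V_g = |∂P/∂n|/(fρ) = 3.65×10⁻³/(1.37×10⁻⁴ × 1.16) = 23.0 m/s
Around a high, pressure-gradient force acts outward with centrifugal, so Coriolis balances both:
fV = (1/ρ)|∂P/∂n| + V²/R  →  V² − fR·V + fR·V_g = 0
With fR = 1.37×10⁻⁴ × 1010×10³ m = 138 m/s:
V = [fR − √((fR)² − 4 fR V_g)]/2 = [138 − √(138² − 4×138×23)]/2 = 29.1 m/s
Supergeostrophic (V > V_g = 23 m/s), as expected around a high.
Converting: 29.1 m/s × 1.944 = 57 knots

57 knots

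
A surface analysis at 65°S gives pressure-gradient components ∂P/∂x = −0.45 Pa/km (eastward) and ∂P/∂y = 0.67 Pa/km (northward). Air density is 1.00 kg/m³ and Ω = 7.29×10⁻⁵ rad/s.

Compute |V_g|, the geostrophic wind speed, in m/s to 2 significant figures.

Coriolis parameter at 65°S:
f = 2Ω sin φ = 2 × 7.29×10⁻⁵ × sin 65° = 1.32×10⁻⁴ s⁻¹
In the Southern Hemisphere f is negative: f = −1.32×10⁻⁴ s⁻¹.
Component geostrophic relations (x east, y north):
u_g = −(1/(fρ)) ∂P/∂y,  v_g = (1/(fρ)) ∂P/∂x
u_g = −(0.67×10⁻³)/(−1.32×10⁻⁴ × 1.00) = 5.07 m/s;  v_g = (−0.45×10⁻³)/(−1.32×10⁻⁴ × 1.00) = 3.41 m/s
|V_g| = √(u_g² + v_g²) = 6.11 m/s

6.1 m/s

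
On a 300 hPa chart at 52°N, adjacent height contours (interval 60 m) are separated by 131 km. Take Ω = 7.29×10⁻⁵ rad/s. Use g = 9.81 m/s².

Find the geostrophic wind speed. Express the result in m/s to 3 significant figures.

39.1 m/s

Coriolis parameter at 52°N:
f = 2Ω sin φ = 2 × 7.29×10⁻⁵ × sin 52° = 1.15×10⁻⁴ s⁻¹
Height gradient: |∂Z/∂n| = 60 m / 131000 m = 4.58×10⁻⁴
On a pressure surface, geostrophic balance gives V_g = (g/f)|∂Z/∂n|:
V_g = 9.81 × 4.58×10⁻⁴ / 1.15×10⁻⁴ = 39.1 m/s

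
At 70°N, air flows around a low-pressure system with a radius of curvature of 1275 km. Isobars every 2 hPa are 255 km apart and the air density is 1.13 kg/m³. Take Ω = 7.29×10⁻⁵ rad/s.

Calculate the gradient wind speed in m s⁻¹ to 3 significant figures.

4.93 m s⁻¹

Coriolis parameter at 70°N:
f = 2Ω sin φ = 2 × 7.29×10⁻⁵ × sin 70° = 1.37×10⁻⁴ s⁻¹
Pressure gradient: |∂P/∂n| = 200 Pa / 255000 m = 7.84×10⁻⁴ Pa/m
Geostrophic speed: V_g = |∂P/∂n|/(fρ) = 7.84×10⁻⁴/(1.37×10⁻⁴ × 1.13) = 5.07 m/s
Around a low, centrifugal force acts outward with Coriolis, so pressure-gradient force balances both:
(1/ρ)|∂P/∂n| = fV + V²/R  →  V² + fR·V − fR·V_g = 0
With fR = 1.37×10⁻⁴ × 1275×10³ m = 175 m/s:
V = [−fR + √((fR)² + 4 fR V_g)]/2 = [−175 + √(175² + 4×175×5.07)]/2 = 4.93 m/s
Subgeostrophic (V < V_g = 5.07 m/s), as expected around a low.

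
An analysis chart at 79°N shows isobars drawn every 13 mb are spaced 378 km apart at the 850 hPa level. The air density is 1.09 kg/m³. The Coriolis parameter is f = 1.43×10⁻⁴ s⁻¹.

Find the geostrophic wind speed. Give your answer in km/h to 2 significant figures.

Pressure gradient: |∂P/∂n| = 1300 Pa / 378000 m = 3.44×10⁻³ Pa/m
Geostrophic balance (pressure-gradient force = Coriolis force):
V_g = (1/(fρ)) |∂P/∂n| = 3.44×10⁻³ / (1.43×10⁻⁴ × 1.09) = 22.1 m/s
Converting: 22.1 m/s × 3.6 = 79 km/h

79 km/h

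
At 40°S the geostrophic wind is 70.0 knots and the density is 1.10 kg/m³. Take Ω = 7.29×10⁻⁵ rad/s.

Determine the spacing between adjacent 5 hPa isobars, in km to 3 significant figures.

135 km

Coriolis parameter at 40°S:
f = 2Ω sin φ = 2 × 7.29×10⁻⁵ × sin 40° = 9.37×10⁻⁵ s⁻¹
Wind speed in SI: 70.0 knots = 36.0 m/s
Geostrophic balance rearranged: |∂P/∂n| = f ρ V_g
|∂P/∂n| = 9.37×10⁻⁵ × 1.10 × 36.0 = 3.71×10⁻³ Pa/m
Isobar spacing: Δn = ΔP/|∂P/∂n| = 500 Pa / 3.71×10⁻³ Pa/m = 134684 m ≈ 135 km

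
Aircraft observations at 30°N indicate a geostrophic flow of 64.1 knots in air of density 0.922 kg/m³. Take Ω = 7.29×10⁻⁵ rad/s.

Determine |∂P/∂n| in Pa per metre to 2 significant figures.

2.2×10⁻³ Pa/m

Coriolis parameter at 30°N:
f = 2Ω sin φ = 2 × 7.29×10⁻⁵ × sin 30° = 7.29×10⁻⁵ s⁻¹
Wind speed in SI: 64.1 knots = 33.0 m/s
Geostrophic balance rearranged: |∂P/∂n| = f ρ V_g
|∂P/∂n| = 7.29×10⁻⁵ × 0.922 × 33.0 = 2.22×10⁻³ Pa/m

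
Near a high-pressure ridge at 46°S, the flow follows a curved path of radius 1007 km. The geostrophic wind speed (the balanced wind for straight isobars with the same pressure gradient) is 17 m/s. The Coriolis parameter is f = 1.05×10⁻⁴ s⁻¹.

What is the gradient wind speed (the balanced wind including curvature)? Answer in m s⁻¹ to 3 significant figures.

21.3 m s⁻¹

Around a high, pressure-gradient force acts outward with centrifugal, so Coriolis balances both:
fV = (1/ρ)|∂P/∂n| + V²/R  →  V² − fR·V + fR·V_g = 0
With fR = 1.05×10⁻⁴ × 1007×10³ m = 106 m/s:
V = [fR − √((fR)² − 4 fR V_g)]/2 = [106 − √(106² − 4×106×17)]/2 = 21.3 m/s
Supergeostrophic (V > V_g = 17 m/s), as expected around a high.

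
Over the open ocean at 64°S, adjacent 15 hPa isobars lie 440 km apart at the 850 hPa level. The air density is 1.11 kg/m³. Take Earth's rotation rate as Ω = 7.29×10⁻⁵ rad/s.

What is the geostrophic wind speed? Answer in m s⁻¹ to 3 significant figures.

Coriolis parameter at 64°S:
f = 2Ω sin φ = 2 × 7.29×10⁻⁵ × sin 64° = 1.31×10⁻⁴ s⁻¹
Pressure gradient: |∂P/∂n| = 1500 Pa / 440000 m = 3.41×10⁻³ Pa/m
Geostrophic balance (pressure-gradient force = Coriolis force):
V_g = (1/(fρ)) |∂P/∂n| = 3.41×10⁻³ / (1.31×10⁻⁴ × 1.11) = 23.4 m/s

23.4 m s⁻¹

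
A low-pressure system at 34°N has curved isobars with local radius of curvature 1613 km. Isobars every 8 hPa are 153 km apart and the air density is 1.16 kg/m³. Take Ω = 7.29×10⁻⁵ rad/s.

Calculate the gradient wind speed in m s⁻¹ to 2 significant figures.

42 m s⁻¹

Coriolis parameter at 34°N:
f = 2Ω sin φ = 2 × 7.29×10⁻⁵ × sin 34° = 8.15×10⁻⁵ s⁻¹
Pressure gradient: |∂P/∂n| = 800 Pa / 153000 m = 5.23×10⁻³ Pa/m
Geostrophic speed: V_g = |∂P/∂n|/(fρ) = 5.23×10⁻³/(8.15×10⁻⁵ × 1.16) = 55.3 m/s
Around a low, centrifugal force acts outward with Coriolis, so pressure-gradient force balances both:
(1/ρ)|∂P/∂n| = fV + V²/R  →  V² + fR·V − fR·V_g = 0
With fR = 8.15×10⁻⁵ × 1613×10³ m = 132 m/s:
V = [−fR + √((fR)² + 4 fR V_g)]/2 = [−132 + √(132² + 4×132×55.3)]/2 = 41.9 m/s
Subgeostrophic (V < V_g = 55.3 m/s), as expected around a low.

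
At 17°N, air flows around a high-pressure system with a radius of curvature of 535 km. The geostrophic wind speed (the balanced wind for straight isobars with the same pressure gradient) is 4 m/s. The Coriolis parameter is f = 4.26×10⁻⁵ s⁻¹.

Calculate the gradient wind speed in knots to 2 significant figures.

Around a high, pressure-gradient force acts outward with centrifugal, so Coriolis balances both:
fV = (1/ρ)|∂P/∂n| + V²/R  →  V² − fR·V + fR·V_g = 0
With fR = 4.26×10⁻⁵ × 535×10³ m = 22.8 m/s:
V = [fR − √((fR)² − 4 fR V_g)]/2 = [22.8 − √(22.8² − 4×22.8×4)]/2 = 5.18 m/s
Supergeostrophic (V > V_g = 4 m/s), as expected around a high.
Converting: 5.18 m/s × 1.944 = 10 knots

10 knots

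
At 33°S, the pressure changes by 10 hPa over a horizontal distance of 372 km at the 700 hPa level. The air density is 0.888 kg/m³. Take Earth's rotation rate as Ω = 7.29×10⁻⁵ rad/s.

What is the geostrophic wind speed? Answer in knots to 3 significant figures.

74.1 knots

Coriolis parameter at 33°S:
f = 2Ω sin φ = 2 × 7.29×10⁻⁵ × sin 33° = 7.94×10⁻⁵ s⁻¹
Pressure gradient: |∂P/∂n| = 1000 Pa / 372000 m = 2.69×10⁻³ Pa/m
Geostrophic balance (pressure-gradient force = Coriolis force):
V_g = (1/(fρ)) |∂P/∂n| = 2.69×10⁻³ / (7.94×10⁻⁵ × 0.888) = 38.1 m/s
Converting: 38.1 m/s × 1.944 = 74.1 knots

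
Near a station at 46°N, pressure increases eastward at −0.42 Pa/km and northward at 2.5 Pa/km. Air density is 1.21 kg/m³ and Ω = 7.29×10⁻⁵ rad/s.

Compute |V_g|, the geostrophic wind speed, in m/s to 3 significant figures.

20.0 m/s

Coriolis parameter at 46°N:
f = 2Ω sin φ = 2 × 7.29×10⁻⁵ × sin 46° = 1.05×10⁻⁴ s⁻¹
Component geostrophic relations (x east, y north):
u_g = −(1/(fρ)) ∂P/∂y,  v_g = (1/(fρ)) ∂P/∂x
u_g = −(2.5×10⁻³)/(1.05×10⁻⁴ × 1.21) = −19.7 m/s;  v_g = (−0.42×10⁻³)/(1.05×10⁻⁴ × 1.21) = −3.31 m/s
|V_g| = √(u_g² + v_g²) = 20.0 m/s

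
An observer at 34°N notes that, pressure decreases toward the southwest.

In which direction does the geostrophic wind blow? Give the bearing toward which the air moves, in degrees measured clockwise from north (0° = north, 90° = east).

The pressure-gradient force points toward the southwest (bearing 225°).
Geostrophic balance: in the Northern Hemisphere the Coriolis force deflects motion to the right, so the geostrophic wind blows 90° to the right of the pressure-gradient force (low pressure on the left).
Rotating 225° by 90° clockwise gives 315° — the wind blows toward the northwest.

315°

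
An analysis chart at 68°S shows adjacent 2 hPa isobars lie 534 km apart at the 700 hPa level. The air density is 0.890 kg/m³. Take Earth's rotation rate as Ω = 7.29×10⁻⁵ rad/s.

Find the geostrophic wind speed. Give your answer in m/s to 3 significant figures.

Coriolis parameter at 68°S:
f = 2Ω sin φ = 2 × 7.29×10⁻⁵ × sin 68° = 1.35×10⁻⁴ s⁻¹
Pressure gradient: |∂P/∂n| = 200 Pa / 534000 m = 3.75×10⁻⁴ Pa/m
Geostrophic balance (pressure-gradient force = Coriolis force):
V_g = (1/(fρ)) |∂P/∂n| = 3.75×10⁻⁴ / (1.35×10⁻⁴ × 0.890) = 3.11 m/s

3.11 m/s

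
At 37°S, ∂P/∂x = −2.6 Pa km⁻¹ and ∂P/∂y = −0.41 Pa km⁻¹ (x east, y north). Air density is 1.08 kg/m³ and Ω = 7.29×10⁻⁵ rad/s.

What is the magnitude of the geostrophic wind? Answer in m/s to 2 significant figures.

28 m/s

Coriolis parameter at 37°S:
f = 2Ω sin φ = 2 × 7.29×10⁻⁵ × sin 37° = 8.77×10⁻⁵ s⁻¹
In the Southern Hemisphere f is negative: f = −8.77×10⁻⁵ s⁻¹.
Component geostrophic relations (x east, y north):
u_g = −(1/(fρ)) ∂P/∂y,  v_g = (1/(fρ)) ∂P/∂x
u_g = −(−0.41×10⁻³)/(−8.77×10⁻⁵ × 1.08) = −4.33 m/s;  v_g = (−2.6×10⁻³)/(−8.77×10⁻⁵ × 1.08) = 27.4 m/s
|V_g| = √(u_g² + v_g²) = 27.8 m/s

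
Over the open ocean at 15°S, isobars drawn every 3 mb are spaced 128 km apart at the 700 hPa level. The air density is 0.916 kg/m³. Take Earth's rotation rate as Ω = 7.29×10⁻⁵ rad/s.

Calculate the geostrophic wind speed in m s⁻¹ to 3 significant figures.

67.8 m s⁻¹

Coriolis parameter at 15°S:
f = 2Ω sin φ = 2 × 7.29×10⁻⁵ × sin 15° = 3.77×10⁻⁵ s⁻¹
Pressure gradient: |∂P/∂n| = 300 Pa / 128000 m = 2.34×10⁻³ Pa/m
Geostrophic balance (pressure-gradient force = Coriolis force):
V_g = (1/(fρ)) |∂P/∂n| = 2.34×10⁻³ / (3.77×10⁻⁵ × 0.916) = 67.8 m/s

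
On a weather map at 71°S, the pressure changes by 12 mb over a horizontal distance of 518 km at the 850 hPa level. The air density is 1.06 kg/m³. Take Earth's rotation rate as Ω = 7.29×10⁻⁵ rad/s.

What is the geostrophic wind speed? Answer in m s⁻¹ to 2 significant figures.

Coriolis parameter at 71°S:
f = 2Ω sin φ = 2 × 7.29×10⁻⁵ × sin 71° = 1.38×10⁻⁴ s⁻¹
Pressure gradient: |∂P/∂n| = 1200 Pa / 518000 m = 2.32×10⁻³ Pa/m
Geostrophic balance (pressure-gradient force = Coriolis force):
V_g = (1/(fρ)) |∂P/∂n| = 2.32×10⁻³ / (1.38×10⁻⁴ × 1.06) = 15.9 m/s

16 m s⁻¹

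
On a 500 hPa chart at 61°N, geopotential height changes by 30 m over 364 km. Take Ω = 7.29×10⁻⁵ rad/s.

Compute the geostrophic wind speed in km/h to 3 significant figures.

Coriolis parameter at 61°N:
f = 2Ω sin φ = 2 × 7.29×10⁻⁵ × sin 61° = 1.28×10⁻⁴ s⁻¹
Height gradient: |∂Z/∂n| = 30 m / 364000 m = 8.24×10⁻⁵
On a pressure surface, geostrophic balance gives V_g = (g/f)|∂Z/∂n|:
V_g = 9.81 × 8.24×10⁻⁵ / 1.28×10⁻⁴ = 6.34 m/s
Converting: 6.34 m/s × 3.6 = 22.8 km/h

22.8 km/h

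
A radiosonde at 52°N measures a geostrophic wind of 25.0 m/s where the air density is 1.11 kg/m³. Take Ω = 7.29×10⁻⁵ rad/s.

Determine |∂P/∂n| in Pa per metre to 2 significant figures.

3.2×10⁻³ Pa/m

Coriolis parameter at 52°N:
f = 2Ω sin φ = 2 × 7.29×10⁻⁵ × sin 52° = 1.15×10⁻⁴ s⁻¹
Geostrophic balance rearranged: |∂P/∂n| = f ρ V_g
|∂P/∂n| = 1.15×10⁻⁴ × 1.11 × 25.0 = 3.19×10⁻³ Pa/m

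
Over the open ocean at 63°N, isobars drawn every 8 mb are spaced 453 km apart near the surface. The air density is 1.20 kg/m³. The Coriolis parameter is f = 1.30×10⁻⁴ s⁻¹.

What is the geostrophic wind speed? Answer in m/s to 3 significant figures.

Pressure gradient: |∂P/∂n| = 800 Pa / 453000 m = 1.77×10⁻³ Pa/m
Geostrophic balance (pressure-gradient force = Coriolis force):
V_g = (1/(fρ)) |∂P/∂n| = 1.77×10⁻³ / (1.30×10⁻⁴ × 1.20) = 11.3 m/s

11.3 m/s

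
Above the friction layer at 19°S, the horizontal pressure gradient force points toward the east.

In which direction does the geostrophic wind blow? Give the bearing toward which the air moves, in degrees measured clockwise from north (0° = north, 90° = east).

000°

The pressure-gradient force points toward the east (bearing 090°).
Geostrophic balance: in the Southern Hemisphere the Coriolis force deflects motion to the left, so the geostrophic wind blows 90° to the left of the pressure-gradient force (low pressure on the right).
Rotating 090° by 90° counterclockwise gives 000° — the wind blows toward the north.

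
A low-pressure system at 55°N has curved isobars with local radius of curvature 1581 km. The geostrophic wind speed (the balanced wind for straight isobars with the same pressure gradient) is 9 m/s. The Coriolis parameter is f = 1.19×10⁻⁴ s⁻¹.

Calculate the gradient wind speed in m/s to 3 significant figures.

Around a low, centrifugal force acts outward with Coriolis, so pressure-gradient force balances both:
(1/ρ)|∂P/∂n| = fV + V²/R  →  V² + fR·V − fR·V_g = 0
With fR = 1.19×10⁻⁴ × 1581×10³ m = 188 m/s:
V = [−fR + √((fR)² + 4 fR V_g)]/2 = [−188 + √(188² + 4×188×9)]/2 = 8.61 m/s
Subgeostrophic (V < V_g = 9 m/s), as expected around a low.

8.61 m/s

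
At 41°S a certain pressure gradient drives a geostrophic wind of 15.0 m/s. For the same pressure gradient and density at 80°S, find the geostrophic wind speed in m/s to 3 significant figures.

9.99 m/s

With the same pressure gradient and density, V_g ∝ 1/f ∝ 1/sin φ.
V₂ = V₁ · sin φ₁ / sin φ₂ = 15.0 × sin 41° / sin 80°
V₂ = 15.0 × 0.6561/0.9848 = 9.99 m/s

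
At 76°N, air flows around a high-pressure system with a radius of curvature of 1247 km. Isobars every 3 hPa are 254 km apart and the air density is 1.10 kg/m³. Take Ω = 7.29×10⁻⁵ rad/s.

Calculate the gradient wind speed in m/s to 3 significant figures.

7.95 m/s

Coriolis parameter at 76°N:
f = 2Ω sin φ = 2 × 7.29×10⁻⁵ × sin 76° = 1.41×10⁻⁴ s⁻¹
Pressure gradient: |∂P/∂n| = 300 Pa / 254000 m = 1.18×10⁻³ Pa/m
Geostrophic speed: V_g = |∂P/∂n|/(fρ) = 1.18×10⁻³/(1.41×10⁻⁴ × 1.10) = 7.59 m/s
Around a high, pressure-gradient force acts outward with centrifugal, so Coriolis balances both:
fV = (1/ρ)|∂P/∂n| + V²/R  →  V² − fR·V + fR·V_g = 0
With fR = 1.41×10⁻⁴ × 1247×10³ m = 176 m/s:
V = [fR − √((fR)² − 4 fR V_g)]/2 = [176 − √(176² − 4×176×7.59)]/2 = 7.95 m/s
Supergeostrophic (V > V_g = 7.59 m/s), as expected around a high.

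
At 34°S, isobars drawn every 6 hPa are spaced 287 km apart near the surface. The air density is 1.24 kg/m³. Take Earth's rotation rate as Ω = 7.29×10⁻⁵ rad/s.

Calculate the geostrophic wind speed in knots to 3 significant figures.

Coriolis parameter at 34°S:
f = 2Ω sin φ = 2 × 7.29×10⁻⁵ × sin 34° = 8.15×10⁻⁵ s⁻¹
Pressure gradient: |∂P/∂n| = 600 Pa / 287000 m = 2.09×10⁻³ Pa/m
Geostrophic balance (pressure-gradient force = Coriolis force):
V_g = (1/(fρ)) |∂P/∂n| = 2.09×10⁻³ / (8.15×10⁻⁵ × 1.24) = 20.7 m/s
Converting: 20.7 m/s × 1.944 = 40.2 knots

40.2 knots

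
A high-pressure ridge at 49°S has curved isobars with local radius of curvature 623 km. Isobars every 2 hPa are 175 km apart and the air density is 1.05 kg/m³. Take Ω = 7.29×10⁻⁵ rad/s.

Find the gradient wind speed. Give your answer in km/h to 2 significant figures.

43 km/h

Coriolis parameter at 49°S:
f = 2Ω sin φ = 2 × 7.29×10⁻⁵ × sin 49° = 1.10×10⁻⁴ s⁻¹
Pressure gradient: |∂P/∂n| = 200 Pa / 175000 m = 1.14×10⁻³ Pa/m
Geostrophic speed: V_g = |∂P/∂n|/(fρ) = 1.14×10⁻³/(1.10×10⁻⁴ × 1.05) = 9.89 m/s
Around a high, pressure-gradient force acts outward with centrifugal, so Coriolis balances both:
fV = (1/ρ)|∂P/∂n| + V²/R  →  V² − fR·V + fR·V_g = 0
With fR = 1.10×10⁻⁴ × 623×10³ m = 68.6 m/s:
V = [fR − √((fR)² − 4 fR V_g)]/2 = [68.6 − √(68.6² − 4×68.6×9.89)]/2 = 12 m/s
Supergeostrophic (V > V_g = 9.89 m/s), as expected around a high.
Converting: 12 m/s × 3.6 = 43 km/h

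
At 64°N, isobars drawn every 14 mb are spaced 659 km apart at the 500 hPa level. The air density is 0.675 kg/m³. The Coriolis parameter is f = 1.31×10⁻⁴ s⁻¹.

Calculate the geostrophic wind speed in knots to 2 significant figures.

Pressure gradient: |∂P/∂n| = 1400 Pa / 659000 m = 2.12×10⁻³ Pa/m
Geostrophic balance (pressure-gradient force = Coriolis force):
V_g = (1/(fρ)) |∂P/∂n| = 2.12×10⁻³ / (1.31×10⁻⁴ × 0.675) = 24.0 m/s
Converting: 24.0 m/s × 1.944 = 47 knots

47 knots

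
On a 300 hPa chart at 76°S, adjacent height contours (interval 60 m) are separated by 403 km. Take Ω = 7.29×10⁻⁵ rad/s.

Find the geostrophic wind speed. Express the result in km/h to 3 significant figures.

Coriolis parameter at 76°S:
f = 2Ω sin φ = 2 × 7.29×10⁻⁵ × sin 76° = 1.41×10⁻⁴ s⁻¹
Height gradient: |∂Z/∂n| = 60 m / 403000 m = 1.49×10⁻⁴
On a pressure surface, geostrophic balance gives V_g = (g/f)|∂Z/∂n|:
V_g = 9.81 × 1.49×10⁻⁴ / 1.41×10⁻⁴ = 10.3 m/s
Converting: 10.3 m/s × 3.6 = 37.2 km/h

37.2 km/h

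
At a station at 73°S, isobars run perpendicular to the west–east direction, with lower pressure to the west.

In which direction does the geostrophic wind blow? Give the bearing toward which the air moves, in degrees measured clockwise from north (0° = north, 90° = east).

180°

The pressure-gradient force points toward the west (bearing 270°).
Geostrophic balance: in the Southern Hemisphere the Coriolis force deflects motion to the left, so the geostrophic wind blows 90° to the left of the pressure-gradient force (low pressure on the right).
Rotating 270° by 90° counterclockwise gives 180° — the wind blows toward the south.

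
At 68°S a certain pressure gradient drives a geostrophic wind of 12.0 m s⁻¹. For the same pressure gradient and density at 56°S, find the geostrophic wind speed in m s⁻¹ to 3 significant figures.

With the same pressure gradient and density, V_g ∝ 1/f ∝ 1/sin φ.
V₂ = V₁ · sin φ₁ / sin φ₂ = 12.0 × sin 68° / sin 56°
V₂ = 12.0 × 0.9272/0.8290 = 13.4 m s⁻¹

13.4 m s⁻¹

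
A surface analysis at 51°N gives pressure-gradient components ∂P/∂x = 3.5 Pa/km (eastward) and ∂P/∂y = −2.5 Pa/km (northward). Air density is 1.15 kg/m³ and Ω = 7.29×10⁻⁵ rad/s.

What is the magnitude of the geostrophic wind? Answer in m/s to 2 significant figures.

Coriolis parameter at 51°N:
f = 2Ω sin φ = 2 × 7.29×10⁻⁵ × sin 51° = 1.13×10⁻⁴ s⁻¹
Component geostrophic relations (x east, y north):
u_g = −(1/(fρ)) ∂P/∂y,  v_g = (1/(fρ)) ∂P/∂x
u_g = −(−2.5×10⁻³)/(1.13×10⁻⁴ × 1.15) = 19.2 m/s;  v_g = (3.5×10⁻³)/(1.13×10⁻⁴ × 1.15) = 26.9 m/s
|V_g| = √(u_g² + v_g²) = 33.0 m/s

33 m/s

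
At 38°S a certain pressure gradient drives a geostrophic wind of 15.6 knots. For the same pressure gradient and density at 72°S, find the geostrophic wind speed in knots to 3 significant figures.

With the same pressure gradient and density, V_g ∝ 1/f ∝ 1/sin φ.
V₂ = V₁ · sin φ₁ / sin φ₂ = 15.6 × sin 38° / sin 72°
V₂ = 15.6 × 0.6157/0.9511 = 10.1 knots

10.1 knots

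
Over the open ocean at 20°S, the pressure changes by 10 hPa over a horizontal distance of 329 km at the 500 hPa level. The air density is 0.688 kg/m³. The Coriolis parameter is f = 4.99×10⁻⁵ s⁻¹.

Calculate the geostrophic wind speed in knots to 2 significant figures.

170 knots

Pressure gradient: |∂P/∂n| = 1000 Pa / 329000 m = 3.04×10⁻³ Pa/m
Geostrophic balance (pressure-gradient force = Coriolis force):
V_g = (1/(fρ)) |∂P/∂n| = 3.04×10⁻³ / (4.99×10⁻⁵ × 0.688) = 88.5 m/s
Converting: 88.5 m/s × 1.944 = 170 knots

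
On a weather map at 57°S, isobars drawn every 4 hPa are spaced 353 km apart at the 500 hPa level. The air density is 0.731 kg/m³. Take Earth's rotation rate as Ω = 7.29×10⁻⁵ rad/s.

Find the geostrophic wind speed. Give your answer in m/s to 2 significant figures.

Coriolis parameter at 57°S:
f = 2Ω sin φ = 2 × 7.29×10⁻⁵ × sin 57° = 1.22×10⁻⁴ s⁻¹
Pressure gradient: |∂P/∂n| = 400 Pa / 353000 m = 1.13×10⁻³ Pa/m
Geostrophic balance (pressure-gradient force = Coriolis force):
V_g = (1/(fρ)) |∂P/∂n| = 1.13×10⁻³ / (1.22×10⁻⁴ × 0.731) = 12.7 m/s

13 m/s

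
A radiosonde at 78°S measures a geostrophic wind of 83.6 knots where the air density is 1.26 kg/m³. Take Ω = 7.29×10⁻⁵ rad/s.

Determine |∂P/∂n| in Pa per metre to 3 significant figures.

Coriolis parameter at 78°S:
f = 2Ω sin φ = 2 × 7.29×10⁻⁵ × sin 78° = 1.43×10⁻⁴ s⁻¹
Wind speed in SI: 83.6 knots = 43.0 m/s
Geostrophic balance rearranged: |∂P/∂n| = f ρ V_g
|∂P/∂n| = 1.43×10⁻⁴ × 1.26 × 43.0 = 7.73×10⁻³ Pa/m

7.73×10⁻³ Pa/m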